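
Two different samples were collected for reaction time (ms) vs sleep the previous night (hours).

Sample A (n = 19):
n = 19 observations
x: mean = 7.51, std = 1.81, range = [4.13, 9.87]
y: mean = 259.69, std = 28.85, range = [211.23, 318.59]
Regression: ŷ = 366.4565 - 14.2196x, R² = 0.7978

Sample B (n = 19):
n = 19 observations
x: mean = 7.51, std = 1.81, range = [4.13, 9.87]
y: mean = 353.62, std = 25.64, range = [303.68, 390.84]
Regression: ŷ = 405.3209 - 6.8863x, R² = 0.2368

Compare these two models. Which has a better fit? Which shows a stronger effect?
Model A has the better fit (R² = 0.7978 vs 0.2368). Model A shows the stronger effect (|β₁| = 14.2196 vs 6.8863).

Model Comparison:

Which explains more variance? (R²)
- Model A: R² = 0.7978 → 79.78% of variance in reaction time explained
- Model B: R² = 0.2368 → 23.68% of variance in reaction time explained
- 0.7978 > 0.2368 → Model A has the better fit

Strength of effect — compare |β₁|:
- Model A: β₁ = -14.2196 → predicted reaction time falls 14.2196 ms per additional hour of sleep
- Model B: β₁ = -6.8863 → predicted reaction time falls 6.8863 ms per additional hour of sleep
- |-14.2196| > |-6.8863| → Model A shows the stronger marginal effect

Notes:
- A steeper slope doesn't make a better model if the scatter around the line is large.
- The two samples could reflect different populations, time periods, or measurement quality.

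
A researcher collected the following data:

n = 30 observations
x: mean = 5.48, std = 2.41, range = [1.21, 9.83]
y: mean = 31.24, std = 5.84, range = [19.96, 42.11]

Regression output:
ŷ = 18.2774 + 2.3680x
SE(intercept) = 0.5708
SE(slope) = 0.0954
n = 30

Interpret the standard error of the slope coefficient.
SE(β̂₁) = 0.0954 is the estimated standard deviation of the slope estimate across repeated samples; relative to β̂₁ = 2.3680 that is 4.0%, a precise estimate.

SE(β̂₁) = 0.0954 says: if we drew many samples of n = 30 from the same population and refit each time, the fitted slopes would scatter with a standard deviation of roughly 0.0954 around the true β₁.

Relative precision:
- SE / |β̂₁| = 0.0954 / 2.3680 = 4.0%
- Rule of thumb (under 20%: precise; 20% to under 50%: moderately precise; 50% or more: imprecise) → precise

Rough 95% range (±2 SE): 2.3680 ± 0.1908 → (2.1772, 2.5588).

What drives SE(β̂₁): wider spread of x values → smaller SE; more residual scatter → larger SE.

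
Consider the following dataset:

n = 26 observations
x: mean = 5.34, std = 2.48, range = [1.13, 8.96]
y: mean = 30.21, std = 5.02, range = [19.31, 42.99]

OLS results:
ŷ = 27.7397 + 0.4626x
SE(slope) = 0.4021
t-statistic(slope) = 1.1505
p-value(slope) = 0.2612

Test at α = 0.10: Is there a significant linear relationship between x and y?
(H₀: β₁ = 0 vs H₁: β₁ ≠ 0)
p-value = 0.2612 ≥ α = 0.10, so we fail to reject H₀. The relationship is not significant.

Hypothesis test for the slope coefficient:

H₀: β₁ = 0 (no linear relationship)
H₁: β₁ ≠ 0 (linear relationship exists)

Test statistic: t = β̂₁ / SE(β̂₁) = 0.4626 / 0.4021 = 1.1505

With df = 24, the two-sided p-value for |t| = 1.1505 is 0.2612.

Decision rule: reject H₀ if p-value < α.
p-value = 0.2612 ≥ α = 0.10 → fail to reject H₀.

There is not sufficient evidence at the 10% significance level to conclude that a linear relationship exists between x and y.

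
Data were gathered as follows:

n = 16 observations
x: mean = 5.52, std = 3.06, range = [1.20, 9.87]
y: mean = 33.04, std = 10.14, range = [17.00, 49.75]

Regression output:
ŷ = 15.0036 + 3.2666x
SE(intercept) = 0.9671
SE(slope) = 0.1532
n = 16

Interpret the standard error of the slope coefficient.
SE(slope) = 0.1532 measures the uncertainty in the estimated slope. The coefficient is estimated precisely (SE/|β̂₁| = 4.7%).

SE(β̂₁) = s / √Sxx, where s is the residual standard deviation and Sxx = Σ(x − x̄)². It is the yardstick for how far β̂₁ = 3.2666 could plausibly be from the true slope.

Relative precision:
- SE / |β̂₁| = 0.1532 / 3.2666 = 4.7%
- Rule of thumb (under 20%: precise; 20% to under 50%: moderately precise; 50% or more: imprecise) → precise

Link to the t-test: t = β̂₁ / SE(β̂₁) = 3.2666 / 0.1532 = 21.3225, the statistic for H₀: β₁ = 0.

What drives SE(β̂₁): wider spread of x values → smaller SE; more residual scatter → larger SE.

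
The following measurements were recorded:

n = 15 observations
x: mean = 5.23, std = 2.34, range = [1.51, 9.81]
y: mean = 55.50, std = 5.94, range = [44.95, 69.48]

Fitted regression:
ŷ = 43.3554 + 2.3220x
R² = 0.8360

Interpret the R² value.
About 83.60% of the variability in y is accounted for by the regression on x (R² = 0.8360) — a strong linear fit.

The coefficient of determination R² is the fraction of the total variation in y that the fitted line accounts for.

Here R² = 0.8360:
- Explained: 83.60% of the variation in y
- Unexplained (residual): 100% − 83.60% = 16.40%
- Rule of thumb (below 0.3 weak; 0.3 to below 0.7 moderate; 0.7 and above strong) → strong

Note: R² never decreases when predictors are added, so it should not be used alone to compare models of different size.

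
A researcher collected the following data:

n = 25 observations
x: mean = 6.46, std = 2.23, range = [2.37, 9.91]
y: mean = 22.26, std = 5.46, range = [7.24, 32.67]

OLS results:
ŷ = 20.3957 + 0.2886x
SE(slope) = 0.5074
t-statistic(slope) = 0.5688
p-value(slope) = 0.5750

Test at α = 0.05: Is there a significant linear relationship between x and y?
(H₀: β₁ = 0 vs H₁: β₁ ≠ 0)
Since p-value = 0.5750 ≥ α = 0.05, fail to reject H₀ — the slope is not significantly different from 0.

Hypothesis test for the slope coefficient:

H₀: β₁ = 0 (no linear relationship)
H₁: β₁ ≠ 0 (linear relationship exists)

Test statistic: t = β̂₁ / SE(β̂₁) = 0.2886 / 0.5074 = 0.5688

p = 0.5750: how often a slope estimate this far from 0 (in SE units) would arise by chance if β₁ were truly 0.

Decision rule: reject H₀ if p-value < α.
p-value = 0.5750 ≥ α = 0.05 → fail to reject H₀.

Conclusion: the linear association between x and y is not significant at the 5% level.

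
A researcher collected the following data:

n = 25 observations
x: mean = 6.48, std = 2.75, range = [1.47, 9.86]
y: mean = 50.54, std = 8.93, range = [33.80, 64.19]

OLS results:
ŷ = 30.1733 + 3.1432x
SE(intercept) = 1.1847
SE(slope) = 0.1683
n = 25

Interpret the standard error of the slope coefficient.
SE(slope) = 0.1683 measures the uncertainty in the estimated slope. The coefficient is estimated precisely (SE/|β̂₁| = 5.4%).

What SE measures:
- The standard error quantifies the sampling variability of the coefficient estimate
- It is the estimated standard deviation of β̂₁ across hypothetical repeated samples of the same size
- Smaller SE → more precise estimate

Relative precision:
- SE / |β̂₁| = 0.1683 / 3.1432 = 5.4%
- Rule of thumb (under 20%: precise; 20% to under 50%: moderately precise; 50% or more: imprecise) → precise

Link to the t-test: t = β̂₁ / SE(β̂₁) = 3.1432 / 0.1683 = 18.6762, the statistic for H₀: β₁ = 0.

What drives SE(β̂₁): larger n (here n = 25) → smaller SE; wider spread of x values → smaller SE; more residual scatter → larger SE.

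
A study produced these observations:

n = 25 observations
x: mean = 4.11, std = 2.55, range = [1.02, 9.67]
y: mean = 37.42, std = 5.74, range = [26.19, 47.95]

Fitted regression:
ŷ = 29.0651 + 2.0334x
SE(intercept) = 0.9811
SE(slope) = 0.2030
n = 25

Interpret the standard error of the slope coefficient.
SE(β̂₁) = 0.2030 is the estimated standard deviation of the slope estimate across repeated samples; relative to β̂₁ = 2.0334 that is 10.0%, a precise estimate.

What SE measures:
- The standard error quantifies the sampling variability of the coefficient estimate
- It is the estimated standard deviation of β̂₁ across hypothetical repeated samples of the same size
- Smaller SE → more precise estimate

Relative precision:
- SE / |β̂₁| = 0.2030 / 2.0334 = 10.0%
- Rule of thumb (under 20%: precise; 20% to under 50%: moderately precise; 50% or more: imprecise) → precise

Rough 95% range (±2 SE): 2.0334 ± 0.4060 → (1.6274, 2.4394).

What drives SE(β̂₁): larger n (here n = 25) → smaller SE; wider spread of x values → smaller SE.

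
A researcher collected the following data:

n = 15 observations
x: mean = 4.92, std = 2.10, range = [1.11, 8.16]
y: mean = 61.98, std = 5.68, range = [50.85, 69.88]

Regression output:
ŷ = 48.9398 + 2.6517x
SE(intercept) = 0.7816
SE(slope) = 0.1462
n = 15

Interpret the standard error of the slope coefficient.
The slope 2.6517 is pinned down to within about ±0.1462 (one SE) by these data — relative uncertainty 5.5%, i.e. precise.

What SE measures:
- The standard error quantifies the sampling variability of the coefficient estimate
- It is the estimated standard deviation of β̂₁ across hypothetical repeated samples of the same size
- Smaller SE → more precise estimate

Relative precision:
- SE / |β̂₁| = 0.1462 / 2.6517 = 5.5%
- Rule of thumb (under 20%: precise; 20% to under 50%: moderately precise; 50% or more: imprecise) → precise

Link to interval estimation: a confidence interval for β₁ is β̂₁ ± t* × 0.1462, so SE sets the half-width per unit of t*.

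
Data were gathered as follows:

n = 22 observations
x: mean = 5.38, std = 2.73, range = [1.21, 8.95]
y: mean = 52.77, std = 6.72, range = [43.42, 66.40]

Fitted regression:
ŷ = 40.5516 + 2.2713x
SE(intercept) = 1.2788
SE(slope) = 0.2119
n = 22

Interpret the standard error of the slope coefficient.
SE(slope) = 0.2119 measures the uncertainty in the estimated slope. The coefficient is estimated precisely (SE/|β̂₁| = 9.3%).

What SE measures:
- The standard error quantifies the sampling variability of the coefficient estimate
- It is the estimated standard deviation of β̂₁ across hypothetical repeated samples of the same size
- Smaller SE → more precise estimate

Relative precision:
- SE / |β̂₁| = 0.2119 / 2.2713 = 9.3%
- Rule of thumb (under 20%: precise; 20% to under 50%: moderately precise; 50% or more: imprecise) → precise

Rough 95% range (±2 SE): 2.2713 ± 0.4238 → (1.8475, 2.6951).

What drives SE(β̂₁): more residual scatter → larger SE; wider spread of x values → smaller SE.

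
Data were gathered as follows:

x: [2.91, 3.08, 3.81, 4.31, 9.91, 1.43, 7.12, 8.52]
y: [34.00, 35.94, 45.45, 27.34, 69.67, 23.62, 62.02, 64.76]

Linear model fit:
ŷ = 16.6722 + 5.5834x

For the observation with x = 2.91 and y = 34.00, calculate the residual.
Residual = 1.0801

The residual is the difference between the actual value and the predicted value:

Residual = y - ŷ

Step 1: Calculate predicted value
ŷ = 16.6722 + 5.5834 × 2.91
ŷ = 32.9199

Step 2: Calculate residual
Residual = 34.00 - 32.9199
Residual = 1.0801

Interpretation: the model underestimates the actual value by 1.0801 at this point (positive residual → observation lies above the fitted line).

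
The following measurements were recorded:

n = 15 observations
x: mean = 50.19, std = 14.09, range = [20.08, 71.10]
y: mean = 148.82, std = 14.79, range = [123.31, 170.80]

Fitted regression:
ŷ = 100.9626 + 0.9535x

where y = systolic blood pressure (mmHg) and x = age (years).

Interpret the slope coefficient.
On average, blood pressure is about 0.9535 mmHg higher for every extra year of age.

The slope coefficient β₁ = 0.9535 represents the marginal effect of age on blood pressure.

Interpretation:
- Age up by 1 year → predicted blood pressure increases by 0.9535 mmHg
- The effect is assumed constant over the observed range of x (linearity)
- The slope describes association in these data, not necessarily a causal effect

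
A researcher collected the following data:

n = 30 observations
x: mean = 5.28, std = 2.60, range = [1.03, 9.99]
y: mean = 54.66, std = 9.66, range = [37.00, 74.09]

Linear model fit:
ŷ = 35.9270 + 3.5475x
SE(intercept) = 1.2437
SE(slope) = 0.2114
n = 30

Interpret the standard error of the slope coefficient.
SE(β̂₁) = 0.2114 is the estimated standard deviation of the slope estimate across repeated samples; relative to β̂₁ = 3.5475 that is 6.0%, a precise estimate.

SE(β̂₁) = 0.2114 says: if we drew many samples of n = 30 from the same population and refit each time, the fitted slopes would scatter with a standard deviation of roughly 0.2114 around the true β₁.

Relative precision:
- SE / |β̂₁| = 0.2114 / 3.5475 = 6.0%
- Rule of thumb (under 20%: precise; 20% to under 50%: moderately precise; 50% or more: imprecise) → precise

Rough 95% range (±2 SE): 3.5475 ± 0.4228 → (3.1247, 3.9703).

What drives SE(β̂₁): larger n (here n = 30) → smaller SE.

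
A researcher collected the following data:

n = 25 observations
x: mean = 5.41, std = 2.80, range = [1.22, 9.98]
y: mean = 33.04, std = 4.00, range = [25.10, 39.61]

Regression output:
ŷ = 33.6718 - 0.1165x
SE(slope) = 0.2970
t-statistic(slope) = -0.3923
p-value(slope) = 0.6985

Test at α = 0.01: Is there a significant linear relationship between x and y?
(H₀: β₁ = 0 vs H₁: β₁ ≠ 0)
p-value = 0.6985 ≥ α = 0.01, so we fail to reject H₀. The relationship is not significant.

Hypothesis test for the slope coefficient:

H₀: β₁ = 0 (no linear relationship)
H₁: β₁ ≠ 0 (linear relationship exists)

Test statistic: t = β̂₁ / SE(β̂₁) = -0.1165 / 0.2970 = -0.3923

With df = 23, the two-sided p-value for |t| = 0.3923 is 0.6985.

Decision rule: reject H₀ if p-value < α.
p-value = 0.6985 ≥ α = 0.01 → fail to reject H₀.

Conclusion: the linear association between x and y is not significant at the 1% level.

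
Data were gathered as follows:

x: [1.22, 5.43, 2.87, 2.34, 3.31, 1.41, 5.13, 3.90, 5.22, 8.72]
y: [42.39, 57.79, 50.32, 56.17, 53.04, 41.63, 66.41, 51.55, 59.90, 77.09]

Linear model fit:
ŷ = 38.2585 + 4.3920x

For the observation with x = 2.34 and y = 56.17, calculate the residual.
Residual = 7.6342

The residual is the difference between the actual value and the predicted value:

Residual = y - ŷ

Step 1: Calculate predicted value
ŷ = 38.2585 + 4.3920 × 2.34
ŷ = 48.5358

Step 2: Calculate residual
Residual = 56.17 - 48.5358
Residual = 7.6342

Sign check: y > ŷ, so the point is above the line and the fit underestimates here.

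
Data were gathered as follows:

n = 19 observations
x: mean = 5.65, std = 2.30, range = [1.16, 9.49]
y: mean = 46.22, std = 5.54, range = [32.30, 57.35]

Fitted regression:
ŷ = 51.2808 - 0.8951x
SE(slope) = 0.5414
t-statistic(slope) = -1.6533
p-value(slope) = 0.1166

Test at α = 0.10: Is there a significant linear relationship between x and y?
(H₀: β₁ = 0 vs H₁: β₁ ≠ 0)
Fail to reject H₀: p-value = 0.1166 ≥ α = 0.10. The linear relationship is not significant at the 10% level.

Hypothesis test for the slope coefficient:

H₀: β₁ = 0 (no linear relationship)
H₁: β₁ ≠ 0 (linear relationship exists)

Test statistic: t = β̂₁ / SE(β̂₁) = -0.8951 / 0.5414 = -1.6533

With df = 17, the two-sided p-value for |t| = 1.6533 is 0.1166.

Decision rule: reject H₀ if p-value < α.
p-value = 0.1166 ≥ α = 0.10 → fail to reject H₀.

Conclusion: the linear association between x and y is not significant at the 10% level.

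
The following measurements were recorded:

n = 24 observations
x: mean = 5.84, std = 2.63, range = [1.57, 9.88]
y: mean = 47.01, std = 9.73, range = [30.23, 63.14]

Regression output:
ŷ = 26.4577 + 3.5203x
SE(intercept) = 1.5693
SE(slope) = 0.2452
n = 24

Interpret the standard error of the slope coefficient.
The slope 3.5203 is pinned down to within about ±0.2452 (one SE) by these data — relative uncertainty 7.0%, i.e. precise.

SE(β̂₁) = s / √Sxx, where s is the residual standard deviation and Sxx = Σ(x − x̄)². It is the yardstick for how far β̂₁ = 3.5203 could plausibly be from the true slope.

Relative precision:
- SE / |β̂₁| = 0.2452 / 3.5203 = 7.0%
- Rule of thumb (under 20%: precise; 20% to under 50%: moderately precise; 50% or more: imprecise) → precise

Link to the t-test: t = β̂₁ / SE(β̂₁) = 3.5203 / 0.2452 = 14.3569, the statistic for H₀: β₁ = 0.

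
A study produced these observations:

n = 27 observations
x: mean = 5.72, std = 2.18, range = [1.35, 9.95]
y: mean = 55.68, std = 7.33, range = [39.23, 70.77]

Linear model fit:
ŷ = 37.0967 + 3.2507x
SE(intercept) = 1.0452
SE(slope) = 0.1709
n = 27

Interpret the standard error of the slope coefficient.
The slope 3.2507 is pinned down to within about ±0.1709 (one SE) by these data — relative uncertainty 5.3%, i.e. precise.

SE(β̂₁) = s / √Sxx, where s is the residual standard deviation and Sxx = Σ(x − x̄)². It is the yardstick for how far β̂₁ = 3.2507 could plausibly be from the true slope.

Relative precision:
- SE / |β̂₁| = 0.1709 / 3.2507 = 5.3%
- Rule of thumb (under 20%: precise; 20% to under 50%: moderately precise; 50% or more: imprecise) → precise

Link to the t-test: t = β̂₁ / SE(β̂₁) = 3.2507 / 0.1709 = 19.0211, the statistic for H₀: β₁ = 0.

What drives SE(β̂₁): larger n (here n = 27) → smaller SE.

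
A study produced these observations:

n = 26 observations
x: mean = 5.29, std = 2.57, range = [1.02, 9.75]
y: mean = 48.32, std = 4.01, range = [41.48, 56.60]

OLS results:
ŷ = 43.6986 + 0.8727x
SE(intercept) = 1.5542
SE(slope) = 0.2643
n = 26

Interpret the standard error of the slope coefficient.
SE(slope) = 0.2643 measures the uncertainty in the estimated slope. The coefficient is estimated with moderate precision (SE/|β̂₁| = 30.3%).

SE(β̂₁) = 0.2643 says: if we drew many samples of n = 26 from the same population and refit each time, the fitted slopes would scatter with a standard deviation of roughly 0.2643 around the true β₁.

Relative precision:
- SE / |β̂₁| = 0.2643 / 0.8727 = 30.3%
- Rule of thumb (under 20%: precise; 20% to under 50%: moderately precise; 50% or more: imprecise) → moderately precise

Link to the t-test: t = β̂₁ / SE(β̂₁) = 0.8727 / 0.2643 = 3.3019, the statistic for H₀: β₁ = 0.

What drives SE(β̂₁): wider spread of x values → smaller SE; more residual scatter → larger SE.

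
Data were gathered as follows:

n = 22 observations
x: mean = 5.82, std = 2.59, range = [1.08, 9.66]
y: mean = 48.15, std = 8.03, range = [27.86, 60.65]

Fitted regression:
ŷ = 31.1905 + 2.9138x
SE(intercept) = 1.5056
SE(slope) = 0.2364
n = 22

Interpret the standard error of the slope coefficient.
SE(β̂₁) = 0.2364 is the estimated standard deviation of the slope estimate across repeated samples; relative to β̂₁ = 2.9138 that is 8.1%, a precise estimate.

SE(β̂₁) = s / √Sxx, where s is the residual standard deviation and Sxx = Σ(x − x̄)². It is the yardstick for how far β̂₁ = 2.9138 could plausibly be from the true slope.

Relative precision:
- SE / |β̂₁| = 0.2364 / 2.9138 = 8.1%
- Rule of thumb (under 20%: precise; 20% to under 50%: moderately precise; 50% or more: imprecise) → precise

Link to interval estimation: a confidence interval for β₁ is β̂₁ ± t* × 0.2364, so SE sets the half-width per unit of t*.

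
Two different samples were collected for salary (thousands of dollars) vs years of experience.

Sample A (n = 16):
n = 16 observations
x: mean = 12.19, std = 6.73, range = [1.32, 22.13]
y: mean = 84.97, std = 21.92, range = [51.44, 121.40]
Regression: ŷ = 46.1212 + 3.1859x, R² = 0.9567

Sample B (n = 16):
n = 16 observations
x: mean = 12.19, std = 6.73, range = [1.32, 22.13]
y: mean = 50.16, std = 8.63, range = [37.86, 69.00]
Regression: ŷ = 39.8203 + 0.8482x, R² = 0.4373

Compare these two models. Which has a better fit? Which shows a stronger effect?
Model A has the better fit (R² = 0.9567 vs 0.4373). Model A shows the stronger effect (|β₁| = 3.1859 vs 0.8482).

Model Comparison:

Which explains more variance? (R²)
- Model A: R² = 0.9567 → 95.67% of variance in salary explained
- Model B: R² = 0.4373 → 43.73% of variance in salary explained
- 0.9567 > 0.4373 → Model A has the better fit

Effect size (slope magnitude):
- Model A: β₁ = 3.1859 → predicted salary rises 3.1859 thousand dollars per additional year of experience
- Model B: β₁ = 0.8482 → predicted salary rises 0.8482 thousand dollars per additional year of experience
- |3.1859| > |0.8482| → Model A shows the stronger marginal effect

Notes:
- A better fit (higher R²) doesn't necessarily mean a more important relationship.
- R² measures how tightly points cluster around the line; β₁ measures how steep the line is — they answer different questions.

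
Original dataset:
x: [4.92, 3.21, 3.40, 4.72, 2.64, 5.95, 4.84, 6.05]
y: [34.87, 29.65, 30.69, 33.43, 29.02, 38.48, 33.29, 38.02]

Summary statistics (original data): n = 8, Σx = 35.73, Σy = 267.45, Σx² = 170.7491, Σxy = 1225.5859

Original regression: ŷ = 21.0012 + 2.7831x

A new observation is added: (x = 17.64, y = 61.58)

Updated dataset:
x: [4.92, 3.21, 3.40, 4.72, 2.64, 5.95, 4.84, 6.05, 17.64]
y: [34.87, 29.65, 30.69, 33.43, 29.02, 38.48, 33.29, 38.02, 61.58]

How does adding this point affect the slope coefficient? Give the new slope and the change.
New slope β₁ = 2.1804 versus 2.7831 before: a change of -0.6027 (-21.7%).

The new point has HIGH LEVERAGE: x = 17.64 is far from the original mean x̄ = 35.73/8 ≈ 4.47 (original range [2.64, 6.05]).

Step 1: Update the sums with the new point (n goes from 8 to 9)
Σx  = 35.73 + 17.64 = 53.37
Σy  = 267.45 + 61.58 = 329.03
Σx² = 170.7491 + 17.64² = 170.7491 + 311.1696 = 481.9187
Σxy = 1225.5859 + 17.64×61.58 = 1225.5859 + 1086.2712 = 2311.8571

Step 2: Recompute the slope with b₁ = (nΣxy − ΣxΣy) / (nΣx² − (Σx)²)
Numerator   = 9×2311.8571 − 53.37×329.03 = 20806.7139 − 17560.3311 = 3246.3828
Denominator = 9×481.9187 − 53.37² = 4337.2683 − 2848.3569 = 1488.9114
b₁(new) = 3246.3828 / 1488.9114 = 2.1804

(Same formula on the original sums: (8×1225.5859 − 35.73×267.45) / (8×170.7491 − 35.73²) = 248.6987 / 89.3599 = 2.7831, matching the given fit.)

Step 3: Change in slope
Δβ₁ = 2.1804 − 2.7831 = -0.6027
Relative change = -0.6027 / 2.7831 × 100% = -21.7%
→ the slope decreases when the point is added.

Because the point sits below the extension of the original line at a high-leverage x, it tilts the fit down.
In practice: investigate whether it comes from the same population as the rest of the sample.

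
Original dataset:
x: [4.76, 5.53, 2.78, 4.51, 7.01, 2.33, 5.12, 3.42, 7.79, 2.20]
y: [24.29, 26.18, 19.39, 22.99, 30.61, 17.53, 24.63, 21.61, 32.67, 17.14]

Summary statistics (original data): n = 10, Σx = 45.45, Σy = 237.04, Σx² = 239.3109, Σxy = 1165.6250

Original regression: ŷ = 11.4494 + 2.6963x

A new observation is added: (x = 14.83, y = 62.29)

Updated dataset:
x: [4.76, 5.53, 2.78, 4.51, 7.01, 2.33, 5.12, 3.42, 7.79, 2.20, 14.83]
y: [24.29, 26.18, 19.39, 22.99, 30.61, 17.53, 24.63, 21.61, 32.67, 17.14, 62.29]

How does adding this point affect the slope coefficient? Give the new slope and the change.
The slope changes from 2.6963 to 3.4836 (change of +0.7873, or +29.2%).

x = 14.83 lies well outside the original x-range [2.20, 7.79] (x̄ ≈ 4.55), so this observation has high leverage and can move the slope substantially.

Step 1: Update the sums with the new point (n goes from 10 to 11)
Σx  = 45.45 + 14.83 = 60.28
Σy  = 237.04 + 62.29 = 299.33
Σx² = 239.3109 + 14.83² = 239.3109 + 219.9289 = 459.2398
Σxy = 1165.6250 + 14.83×62.29 = 1165.6250 + 923.7607 = 2089.3857

Step 2: Recompute the slope with b₁ = (nΣxy − ΣxΣy) / (nΣx² − (Σx)²)
Numerator   = 11×2089.3857 − 60.28×299.33 = 22983.2427 − 18043.6124 = 4939.6303
Denominator = 11×459.2398 − 60.28² = 5051.6378 − 3633.6784 = 1417.9594
b₁(new) = 4939.6303 / 1417.9594 = 3.4836

(Same formula on the original sums: (10×1165.6250 − 45.45×237.04) / (10×239.3109 − 45.45²) = 882.7820 / 327.4065 = 2.6963, matching the given fit.)

Step 3: Change in slope
Δβ₁ = 3.4836 − 2.6963 = +0.7873
Relative change = +0.7873 / 2.6963 × 100% = +29.2%
→ the slope increases when the point is added.

Because the point sits above the extension of the original line at a high-leverage x, it tilts the fit up.
In practice: examine leverage (hᵢ) and Cook's distance rather than deleting it automatically.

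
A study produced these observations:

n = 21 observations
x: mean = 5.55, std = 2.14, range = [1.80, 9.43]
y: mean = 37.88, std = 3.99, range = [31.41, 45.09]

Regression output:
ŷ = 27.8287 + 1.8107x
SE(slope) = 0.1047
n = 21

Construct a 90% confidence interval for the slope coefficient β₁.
The 90% CI for β₁ is (1.6297, 1.9917)

Confidence interval for the slope:

The 90% CI for β₁ is: β̂₁ ± t*(α/2, n-2) × SE(β̂₁)

Step 1: Find critical t-value
- Confidence level = 0.9
- Degrees of freedom = n - 2 = 21 - 2 = 19
- t*(α/2, 19) = 1.7291

Step 2: Calculate margin of error
Margin = 1.7291 × 0.1047 = 0.1810

Step 3: Construct interval
CI = 1.8107 ± 0.1810
CI = (1.6297, 1.9917)

Interpretation: each one-unit increase in x is associated with a change in mean y of between 1.6297 and 1.9917, with 90% confidence.
Since 0 is outside the interval, a two-sided test at α = 0.10 would reject H₀: β₁ = 0.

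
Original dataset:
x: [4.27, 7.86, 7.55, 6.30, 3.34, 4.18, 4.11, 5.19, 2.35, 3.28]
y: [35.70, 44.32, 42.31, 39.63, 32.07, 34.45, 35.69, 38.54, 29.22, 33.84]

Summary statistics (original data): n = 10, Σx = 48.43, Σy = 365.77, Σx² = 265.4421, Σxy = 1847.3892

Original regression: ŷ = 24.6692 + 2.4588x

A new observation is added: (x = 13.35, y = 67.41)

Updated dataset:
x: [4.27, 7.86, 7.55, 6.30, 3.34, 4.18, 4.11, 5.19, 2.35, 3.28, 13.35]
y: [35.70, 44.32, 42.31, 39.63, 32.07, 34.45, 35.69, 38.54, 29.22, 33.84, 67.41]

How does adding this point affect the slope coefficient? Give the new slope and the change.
New slope β₁ = 3.2519 versus 2.4588 before: a change of +0.7931 (+32.3%).

The new point has HIGH LEVERAGE: x = 13.35 is far from the original mean x̄ = 48.43/10 ≈ 4.84 (original range [2.35, 7.86]).

Step 1: Update the sums with the new point (n goes from 10 to 11)
Σx  = 48.43 + 13.35 = 61.78
Σy  = 365.77 + 67.41 = 433.18
Σx² = 265.4421 + 13.35² = 265.4421 + 178.2225 = 443.6646
Σxy = 1847.3892 + 13.35×67.41 = 1847.3892 + 899.9235 = 2747.3127

Step 2: Recompute the slope with b₁ = (nΣxy − ΣxΣy) / (nΣx² − (Σx)²)
Numerator   = 11×2747.3127 − 61.78×433.18 = 30220.4397 − 26761.8604 = 3458.5793
Denominator = 11×443.6646 − 61.78² = 4880.3106 − 3816.7684 = 1063.5422
b₁(new) = 3458.5793 / 1063.5422 = 3.2519

(Same formula on the original sums: (10×1847.3892 − 48.43×365.77) / (10×265.4421 − 48.43²) = 759.6509 / 308.9561 = 2.4588, matching the given fit.)

Step 3: Change in slope
Δβ₁ = 3.2519 − 2.4588 = +0.7931
Relative change = +0.7931 / 2.4588 × 100% = +32.3%
→ the slope increases when the point is added.

Because the point sits above the extension of the original line at a high-leverage x, it tilts the fit up.
In practice: refit with and without it and report both if conclusions differ.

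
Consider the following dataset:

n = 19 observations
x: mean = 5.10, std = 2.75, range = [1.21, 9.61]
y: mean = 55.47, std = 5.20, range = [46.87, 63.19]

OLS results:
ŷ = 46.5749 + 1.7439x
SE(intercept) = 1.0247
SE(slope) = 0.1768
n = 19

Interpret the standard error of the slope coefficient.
SE(β̂₁) = 0.1768 is the estimated standard deviation of the slope estimate across repeated samples; relative to β̂₁ = 1.7439 that is 10.1%, a precise estimate.

SE(β̂₁) = 0.1768 says: if we drew many samples of n = 19 from the same population and refit each time, the fitted slopes would scatter with a standard deviation of roughly 0.1768 around the true β₁.

Relative precision:
- SE / |β̂₁| = 0.1768 / 1.7439 = 10.1%
- Rule of thumb (under 20%: precise; 20% to under 50%: moderately precise; 50% or more: imprecise) → precise

Link to interval estimation: a confidence interval for β₁ is β̂₁ ± t* × 0.1768, so SE sets the half-width per unit of t*.

What drives SE(β̂₁): more residual scatter → larger SE; larger n (here n = 19) → smaller SE.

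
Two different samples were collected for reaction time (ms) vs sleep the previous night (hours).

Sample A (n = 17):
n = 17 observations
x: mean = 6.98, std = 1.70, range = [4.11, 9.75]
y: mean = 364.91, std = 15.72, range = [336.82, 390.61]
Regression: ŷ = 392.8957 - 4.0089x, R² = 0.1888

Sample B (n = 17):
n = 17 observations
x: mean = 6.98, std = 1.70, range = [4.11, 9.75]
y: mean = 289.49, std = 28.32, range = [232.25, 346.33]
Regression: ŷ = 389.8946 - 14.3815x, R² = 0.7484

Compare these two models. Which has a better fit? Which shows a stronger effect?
Model B has the better fit (R² = 0.7484 vs 0.1888). Model B shows the stronger effect (|β₁| = 14.3815 vs 4.0089).

Model Comparison:

Which explains more variance? (R²)
- Model A: R² = 0.1888 → 18.88% of variance in reaction time explained
- Model B: R² = 0.7484 → 74.84% of variance in reaction time explained
- 0.7484 > 0.1888 → Model B has the better fit

Effect size (slope magnitude):
- Model A: β₁ = -4.0089 → predicted reaction time falls 4.0089 ms per additional hour of sleep
- Model B: β₁ = -14.3815 → predicted reaction time falls 14.3815 ms per additional hour of sleep
- |-4.0089| < |-14.3815| → Model B shows the stronger marginal effect

Notes:
- A better fit (higher R²) doesn't necessarily mean a more important relationship.
- The two samples could reflect different populations, time periods, or measurement quality.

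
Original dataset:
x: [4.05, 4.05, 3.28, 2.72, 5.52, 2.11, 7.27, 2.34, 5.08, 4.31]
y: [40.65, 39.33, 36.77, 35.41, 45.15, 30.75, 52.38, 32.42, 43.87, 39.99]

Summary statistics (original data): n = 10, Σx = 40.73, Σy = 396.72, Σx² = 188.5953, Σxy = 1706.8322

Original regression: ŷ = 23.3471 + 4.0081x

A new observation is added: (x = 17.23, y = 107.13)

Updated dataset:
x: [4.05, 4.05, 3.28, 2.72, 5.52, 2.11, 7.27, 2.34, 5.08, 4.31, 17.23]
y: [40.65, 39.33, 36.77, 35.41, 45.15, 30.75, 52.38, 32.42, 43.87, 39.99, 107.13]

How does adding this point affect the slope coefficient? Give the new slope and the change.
Adding the point moves β₁ from 4.0081 to 4.9861, i.e. it increases by 0.9780 (+24.4%).

x = 17.23 lies well outside the original x-range [2.11, 7.27] (x̄ ≈ 4.07), so this observation has high leverage and can move the slope substantially.

Step 1: Update the sums with the new point (n goes from 10 to 11)
Σx  = 40.73 + 17.23 = 57.96
Σy  = 396.72 + 107.13 = 503.85
Σx² = 188.5953 + 17.23² = 188.5953 + 296.8729 = 485.4682
Σxy = 1706.8322 + 17.23×107.13 = 1706.8322 + 1845.8499 = 3552.6821

Step 2: Recompute the slope with b₁ = (nΣxy − ΣxΣy) / (nΣx² − (Σx)²)
Numerator   = 11×3552.6821 − 57.96×503.85 = 39079.5031 − 29203.1460 = 9876.3571
Denominator = 11×485.4682 − 57.96² = 5340.1502 − 3359.3616 = 1980.7886
b₁(new) = 9876.3571 / 1980.7886 = 4.9861

(Same formula on the original sums: (10×1706.8322 − 40.73×396.72) / (10×188.5953 − 40.73²) = 909.9164 / 227.0201 = 4.0081, matching the given fit.)

Step 3: Change in slope
Δβ₁ = 4.9861 − 4.0081 = +0.9780
Relative change = +0.9780 / 4.0081 × 100% = +24.4%
→ the slope increases when the point is added.

Because the point sits above the extension of the original line at a high-leverage x, it tilts the fit up.
In practice: check such a point for data-entry or measurement error; investigate whether it comes from the same population as the rest of the sample.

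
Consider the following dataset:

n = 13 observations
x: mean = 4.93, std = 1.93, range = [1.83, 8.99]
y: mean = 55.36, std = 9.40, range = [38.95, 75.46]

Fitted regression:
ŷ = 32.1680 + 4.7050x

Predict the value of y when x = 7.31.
ŷ = 66.5616

Plug x = 7.31 into the fitted line:

ŷ = 32.1680 + 4.7050 × 7.31
ŷ = 32.1680 + 34.3936
ŷ = 66.5616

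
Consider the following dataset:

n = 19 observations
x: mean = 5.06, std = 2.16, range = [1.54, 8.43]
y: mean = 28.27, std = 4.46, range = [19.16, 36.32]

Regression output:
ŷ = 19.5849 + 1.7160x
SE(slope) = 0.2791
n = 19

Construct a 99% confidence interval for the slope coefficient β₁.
The 99% CI for β₁ is (0.9071, 2.5249)

Confidence interval for the slope:

The 99% CI for β₁ is: β̂₁ ± t*(α/2, n-2) × SE(β̂₁)

Step 1: Find critical t-value
- Confidence level = 0.99
- Degrees of freedom = n - 2 = 19 - 2 = 17
- t*(α/2, 17) = 2.8982

Step 2: Calculate margin of error
Margin = 2.8982 × 0.2791 = 0.8089

Step 3: Construct interval
CI = 1.7160 ± 0.8089
CI = (0.9071, 2.5249)

Interpretation: We are 99% confident that the true slope β₁ lies between 0.9071 and 2.5249.
Both endpoints are positive, so the data support a genuinely positive slope at this confidence level.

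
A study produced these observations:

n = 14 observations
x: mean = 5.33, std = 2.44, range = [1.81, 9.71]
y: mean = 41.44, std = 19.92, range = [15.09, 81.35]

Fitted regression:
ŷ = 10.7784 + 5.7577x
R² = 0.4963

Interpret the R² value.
R² = 0.4963 means 49.63% of the variation in y is explained by the linear relationship with x. This indicates a moderate fit.

R² = 1 − SS_res/SS_tot compares the residual scatter to the total scatter of y about its mean.

Here R² = 0.4963:
- Explained: 49.63% of the variation in y
- Unexplained (residual): 100% − 49.63% = 50.37%
- Rule of thumb (below 0.3 weak; 0.3 to below 0.7 moderate; 0.7 and above strong) → moderate

Note: R² never decreases when predictors are added, so it should not be used alone to compare models of different size.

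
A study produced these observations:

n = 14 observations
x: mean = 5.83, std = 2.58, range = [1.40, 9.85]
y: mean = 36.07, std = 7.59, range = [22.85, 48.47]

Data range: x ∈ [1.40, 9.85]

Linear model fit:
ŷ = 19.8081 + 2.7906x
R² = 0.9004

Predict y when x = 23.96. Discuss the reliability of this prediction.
The equation gives ŷ = 86.6709; however x = 23.96 is 14.11 units above the observed range, so this extrapolated value should not be trusted.

Prediction calculation:
ŷ = 19.8081 + 2.7906 × 23.96
ŷ = 86.6709

Reliability:
- Data range: x ∈ [1.40, 9.85]
- Prediction point: x = 23.96 is 14.11 units above the observed range → this is EXTRAPOLATION, not interpolation

Why that matters here:
- The standard error of prediction grows with (x − x̄)², and x = 23.96 is far from x̄ = 5.83
- Real relationships often flatten, saturate, or turn nonlinear at extremes

A defensible statement: 'if the linear trend continued to x = 23.96, y would be about 86.6709' — the premise is untested.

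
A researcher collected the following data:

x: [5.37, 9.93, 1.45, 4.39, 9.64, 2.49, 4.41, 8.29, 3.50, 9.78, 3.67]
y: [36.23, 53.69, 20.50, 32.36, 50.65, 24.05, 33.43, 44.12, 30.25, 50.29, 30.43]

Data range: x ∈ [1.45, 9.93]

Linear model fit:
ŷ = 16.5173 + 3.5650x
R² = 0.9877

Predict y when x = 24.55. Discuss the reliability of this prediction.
The equation gives ŷ = 104.0381; however x = 24.55 is 14.62 units above the observed range, so this extrapolated value should not be trusted.

Prediction calculation:
ŷ = 16.5173 + 3.5650 × 24.55
ŷ = 104.0381

Reliability:
- Data range: x ∈ [1.45, 9.93]
- Prediction point: x = 24.55 is 14.62 units above the observed range → this is EXTRAPOLATION, not interpolation

Why that matters here:
- R² describes fit only over the sampled x values; it says nothing about behaviour beyond them
- There are no observations near this x to validate the fitted line there
- The standard error of prediction grows with (x − x̄)², and x = 24.55 is far from x̄ = 5.72

The R² = 0.9877 only validates the fit within [1.45, 9.93]; treat ŷ = 104.0381 with caution.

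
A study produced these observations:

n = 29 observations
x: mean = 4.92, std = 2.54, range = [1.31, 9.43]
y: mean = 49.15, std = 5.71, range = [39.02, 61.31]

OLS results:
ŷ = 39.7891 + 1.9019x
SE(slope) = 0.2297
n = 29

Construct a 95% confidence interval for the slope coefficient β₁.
The 95% CI for β₁ is (1.4306, 2.3732)

Confidence interval for the slope:

The 95% CI for β₁ is: β̂₁ ± t*(α/2, n-2) × SE(β̂₁)

Step 1: Find critical t-value
- Confidence level = 0.95
- Degrees of freedom = n - 2 = 29 - 2 = 27
- t*(α/2, 27) = 2.0518

Step 2: Calculate margin of error
Margin = 2.0518 × 0.2297 = 0.4713

Step 3: Construct interval
CI = 1.9019 ± 0.4713
CI = (1.4306, 2.3732)

Interpretation: intervals built this way capture the true β₁ in 95% of repeated samples; here the plausible range for the per-unit effect of x on y is 1.4306 to 2.3732.
The interval does not include 0, suggesting a significant linear relationship.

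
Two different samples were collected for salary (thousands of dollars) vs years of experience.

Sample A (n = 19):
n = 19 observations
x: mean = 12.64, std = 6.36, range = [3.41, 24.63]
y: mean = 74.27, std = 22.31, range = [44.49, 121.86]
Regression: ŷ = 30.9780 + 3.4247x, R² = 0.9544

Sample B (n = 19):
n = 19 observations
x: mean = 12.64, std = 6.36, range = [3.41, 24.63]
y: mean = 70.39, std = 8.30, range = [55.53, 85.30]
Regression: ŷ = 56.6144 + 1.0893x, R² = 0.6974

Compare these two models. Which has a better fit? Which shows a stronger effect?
Model A has the better fit (R² = 0.9544 vs 0.6974). Model A shows the stronger effect (|β₁| = 3.4247 vs 1.0893).

Model Comparison:

Fit — compare R²:
- Model A: R² = 0.9544 → 95.44% of variance in salary explained
- Model B: R² = 0.6974 → 69.74% of variance in salary explained
- 0.9544 > 0.6974 → Model A has the better fit

Effect size (slope magnitude):
- Model A: β₁ = 3.4247 → predicted salary rises 3.4247 thousand dollars per additional year of experience
- Model B: β₁ = 1.0893 → predicted salary rises 1.0893 thousand dollars per additional year of experience
- |3.4247| > |1.0893| → Model A shows the stronger marginal effect

Notes:
- R² measures how tightly points cluster around the line; β₁ measures how steep the line is — they answer different questions.
- A better fit (higher R²) doesn't necessarily mean a more important relationship.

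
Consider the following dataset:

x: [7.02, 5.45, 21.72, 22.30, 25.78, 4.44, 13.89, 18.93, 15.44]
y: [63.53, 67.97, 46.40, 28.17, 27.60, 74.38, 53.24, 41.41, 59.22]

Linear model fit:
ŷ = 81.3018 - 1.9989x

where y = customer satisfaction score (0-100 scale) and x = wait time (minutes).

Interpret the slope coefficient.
An increase of one minute in wait time is associated with a 1.9989 points decrease in predicted satisfaction score.

The slope coefficient β₁ = -1.9989 represents the marginal effect of wait time on satisfaction score.

Interpretation:
- Wait time up by 1 minute → predicted satisfaction score decreases by 1.9989 points
- This is a linear approximation: the same per-unit change is assumed across the whole observed x range
- The sign (−) gives the direction; the magnitude 1.9989 gives the size of the effect per minute

(β₀ = 81.3018 is the fitted value at x = 0 and is not part of the slope interpretation.)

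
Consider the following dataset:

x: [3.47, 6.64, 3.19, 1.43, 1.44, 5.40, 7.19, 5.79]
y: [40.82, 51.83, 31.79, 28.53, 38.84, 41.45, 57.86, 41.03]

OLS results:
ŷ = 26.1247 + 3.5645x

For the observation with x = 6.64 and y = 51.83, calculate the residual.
Residual = 2.0370

The residual is the difference between the actual value and the predicted value:

Residual = y - ŷ

Step 1: Calculate predicted value
ŷ = 26.1247 + 3.5645 × 6.64
ŷ = 49.7930

Step 2: Calculate residual
Residual = 51.83 - 49.7930
Residual = 2.0370

Interpretation: the model underestimates the actual value by 2.0370 at this point (positive residual → observation lies above the fitted line).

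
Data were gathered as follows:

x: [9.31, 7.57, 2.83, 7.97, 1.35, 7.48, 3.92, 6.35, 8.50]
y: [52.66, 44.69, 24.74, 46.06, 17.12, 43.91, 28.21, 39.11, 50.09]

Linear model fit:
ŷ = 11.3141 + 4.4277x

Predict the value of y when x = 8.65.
ŷ = 49.6137

To predict y for x = 8.65, substitute into the regression equation:

ŷ = 11.3141 + 4.4277 × 8.65
ŷ = 11.3141 + 38.2996
ŷ = 49.6137

This is the fitted mean response at that x — an individual observation would come with a wider prediction interval.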